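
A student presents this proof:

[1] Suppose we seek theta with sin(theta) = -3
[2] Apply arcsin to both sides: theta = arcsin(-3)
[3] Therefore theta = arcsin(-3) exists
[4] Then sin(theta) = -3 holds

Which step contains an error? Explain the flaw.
Step 2: Apply arcsin to both sides: theta = arcsin(-3)

Step 2 applies arcsin to -3. However, arcsin(x) is only defined for x in [-1, 1] because sin(theta) can only produce values in that range. Since |-3| > 1, arcsin(-3) is undefined. There is no angle whose sine equals -3.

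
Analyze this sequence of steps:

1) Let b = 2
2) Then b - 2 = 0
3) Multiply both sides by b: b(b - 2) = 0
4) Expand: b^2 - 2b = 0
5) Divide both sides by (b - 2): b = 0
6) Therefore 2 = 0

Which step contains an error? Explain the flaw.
Step 5: Divide both sides by (b - 2): b = 0

Step 5 divides both sides by (b - 2). However, since b = 2, we have (b - 2) = 0. Division by zero is undefined, making this step invalid.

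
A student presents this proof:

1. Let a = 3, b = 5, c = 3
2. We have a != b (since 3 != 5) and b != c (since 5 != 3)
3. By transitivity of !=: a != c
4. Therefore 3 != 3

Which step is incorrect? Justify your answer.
Step 3: By transitivity of !=: a != c

Step 3 incorrectly applies transitivity to the '!=' relation. Transitivity states: if a R b and b R c, then a R c. However, '!=' is not transitive. Counterexample: 3 != 5 and 5 != 3, but 3 = 3 (both equal 3). Transitivity holds for relations like <, <=, =, but not for !=.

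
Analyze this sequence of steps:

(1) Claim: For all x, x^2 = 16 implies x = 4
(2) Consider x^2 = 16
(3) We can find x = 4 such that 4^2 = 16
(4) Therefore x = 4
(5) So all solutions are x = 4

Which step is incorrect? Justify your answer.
Step 4: Therefore x = 4

Step 4 incorrectly concludes that x = 4 is the only solution. The proof shows that x = 4 is A solution (existence), but does not show it is the ONLY solution (uniqueness). In fact, x = -4 is also a solution since (-4)^2 = 16. Finding one solution doesn't prove there are no others.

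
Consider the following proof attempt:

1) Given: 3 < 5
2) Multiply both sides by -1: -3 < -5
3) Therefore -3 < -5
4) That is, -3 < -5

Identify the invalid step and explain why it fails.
Step 2: Multiply both sides by -1: -3 < -5

Step 2 multiplies both sides by -1 but fails to reverse the inequality sign. When multiplying (or dividing) an inequality by a negative number, the direction must be reversed. Since 3 < 5, we should get -3 > -5, i.e., -3 > -5.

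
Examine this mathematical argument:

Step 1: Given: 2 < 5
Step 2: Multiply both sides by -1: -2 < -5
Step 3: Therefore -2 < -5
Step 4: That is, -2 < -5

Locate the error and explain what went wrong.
Step 2: Multiply both sides by -1: -2 < -5

Step 2 multiplies both sides by -1 but fails to reverse the inequality sign. When multiplying (or dividing) an inequality by a negative number, the direction must be reversed. Since 2 < 5, we should get -2 > -5, i.e., -2 > -5.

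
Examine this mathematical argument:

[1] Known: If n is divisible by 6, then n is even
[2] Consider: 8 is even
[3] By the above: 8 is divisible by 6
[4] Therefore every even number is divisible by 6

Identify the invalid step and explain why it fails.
Step 3: By the above: 8 is divisible by 6

Step 3 commits the fallacy of affirming the consequent. The known fact 'divisible by 6 → even' does NOT imply 'even → divisible by 6'. That would be the converse, which is false. For example, 8 is even but 8 ÷ 6 = 1.33, which is not an integer.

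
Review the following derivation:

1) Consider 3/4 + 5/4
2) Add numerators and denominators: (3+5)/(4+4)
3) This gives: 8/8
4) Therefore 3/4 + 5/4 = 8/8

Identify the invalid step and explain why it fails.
Step 2: Add numerators and denominators: (3+5)/(4+4)

Step 2 incorrectly adds fractions by separately adding numerators and denominators. This is wrong. The correct method requires a common denominator: 3/4 + 5/4 = (3×4 + 5×4)/(4×4) = 32/16 = 2. The method used gives 8/8, which is different.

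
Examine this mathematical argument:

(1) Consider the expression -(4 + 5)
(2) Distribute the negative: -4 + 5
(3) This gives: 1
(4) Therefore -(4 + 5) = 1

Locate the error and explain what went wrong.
Step 2: Distribute the negative: -4 + 5

Step 2 incorrectly distributes the negative sign. The correct distribution is -(4 + 5) = -4 - 5 = -9. The negative must be applied to both terms, not just the first. The error treats -(4 + 5) as -4 + 5, which equals 1 instead of -9.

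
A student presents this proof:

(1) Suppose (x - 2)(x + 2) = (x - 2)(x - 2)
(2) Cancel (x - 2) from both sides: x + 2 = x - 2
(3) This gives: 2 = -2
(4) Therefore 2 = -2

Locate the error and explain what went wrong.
Step 2: Cancel (x - 2) from both sides: x + 2 = x - 2

Step 2 cancels (x - 2) from both sides. This is only valid if (x - 2) ≠ 0, i.e., x ≠ 2. When x = 2, both sides equal zero regardless of the other factors. The correct approach requires considering x = 2 as a separate case.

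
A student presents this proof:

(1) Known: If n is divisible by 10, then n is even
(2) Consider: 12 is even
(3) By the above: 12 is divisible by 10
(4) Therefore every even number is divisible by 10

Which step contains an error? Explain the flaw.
Step 3: By the above: 12 is divisible by 10

Step 3 commits the fallacy of affirming the consequent. The known fact 'divisible by 10 → even' does NOT imply 'even → divisible by 10'. That would be the converse, which is false. For example, 12 is even but 12 ÷ 10 = 1.20, which is not an integer.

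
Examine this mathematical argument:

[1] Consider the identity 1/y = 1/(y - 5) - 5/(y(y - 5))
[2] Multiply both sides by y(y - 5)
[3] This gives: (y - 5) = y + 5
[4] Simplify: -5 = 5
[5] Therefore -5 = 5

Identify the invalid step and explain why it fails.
Step 3: This gives: (y - 5) = y + 5

Step 3 makes a sign error when clearing denominators. Multiplying -5/(y(y - 5)) by y(y - 5) gives -5, not +5. The correct result is (y - 5) = y - 5, which is trivially true, not (y - 5) = y + 5. (Step 1 is a valid identity: 1/(y - 5) - 5/(y(y - 5)) = (y - 5)/(y(y - 5)) = 1/y.)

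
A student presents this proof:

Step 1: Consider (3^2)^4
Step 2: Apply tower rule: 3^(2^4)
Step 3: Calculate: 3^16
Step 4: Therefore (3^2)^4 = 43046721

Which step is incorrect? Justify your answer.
Step 2: Apply tower rule: 3^(2^4)

Step 2 incorrectly states that (a^b)^c = a^(b^c). The correct rule is (a^b)^c = a^(b×c). The actual value is (3^2)^4 = 3^8 = 6561, not 3^16 = 43046721.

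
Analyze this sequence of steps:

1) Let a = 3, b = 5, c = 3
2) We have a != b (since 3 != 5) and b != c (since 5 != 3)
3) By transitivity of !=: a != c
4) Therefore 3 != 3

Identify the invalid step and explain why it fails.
Step 3: By transitivity of !=: a != c

Step 3 incorrectly applies transitivity to the '!=' relation. Transitivity states: if a R b and b R c, then a R c. However, '!=' is not transitive. Counterexample: 3 != 5 and 5 != 3, but 3 = 3 (both equal 3). Transitivity holds for relations like <, <=, =, but not for !=.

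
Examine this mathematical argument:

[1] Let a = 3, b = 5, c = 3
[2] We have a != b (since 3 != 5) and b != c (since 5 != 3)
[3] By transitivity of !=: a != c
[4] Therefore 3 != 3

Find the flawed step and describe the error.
Step 3: By transitivity of !=: a != c

Step 3 incorrectly applies transitivity to the '!=' relation. Transitivity states: if a R b and b R c, then a R c. However, '!=' is not transitive. Counterexample: 3 != 5 and 5 != 3, but 3 = 3 (both equal 3). Transitivity holds for relations like <, <=, =, but not for !=.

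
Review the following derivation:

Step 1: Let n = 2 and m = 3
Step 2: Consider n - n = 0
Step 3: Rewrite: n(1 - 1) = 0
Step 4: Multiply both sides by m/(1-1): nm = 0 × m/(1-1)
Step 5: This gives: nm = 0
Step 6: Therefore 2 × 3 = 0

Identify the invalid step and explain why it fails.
Step 4: Multiply both sides by m/(1-1): nm = 0 × m/(1-1)

Step 4 multiplies both sides by m/(1-1). However, 1-1 = 0, so this is multiplication by m/0, which is undefined. We cannot multiply by an undefined expression.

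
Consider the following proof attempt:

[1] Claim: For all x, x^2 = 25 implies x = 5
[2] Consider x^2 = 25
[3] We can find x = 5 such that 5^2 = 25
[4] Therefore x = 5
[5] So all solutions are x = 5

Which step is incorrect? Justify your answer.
Step 4: Therefore x = 5

Step 4 incorrectly concludes that x = 5 is the only solution. The proof shows that x = 5 is A solution (existence), but does not show it is the ONLY solution (uniqueness). In fact, x = -5 is also a solution since (-5)^2 = 25. Finding one solution doesn't prove there are no others.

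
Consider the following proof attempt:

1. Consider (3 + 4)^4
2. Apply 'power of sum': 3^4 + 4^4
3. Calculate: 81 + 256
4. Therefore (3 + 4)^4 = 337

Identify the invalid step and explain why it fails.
Step 2: Apply 'power of sum': 3^4 + 4^4

Step 2 incorrectly applies a non-existent rule '(a+b)^n = a^n + b^n'. This is false in general. The correct expansion uses the binomial theorem. The actual value is (3 + 4)^4 = 7^4 = 2401, not 337.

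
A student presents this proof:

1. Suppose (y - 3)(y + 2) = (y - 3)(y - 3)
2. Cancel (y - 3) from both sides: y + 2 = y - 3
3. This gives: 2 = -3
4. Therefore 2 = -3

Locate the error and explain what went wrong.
Step 2: Cancel (y - 3) from both sides: y + 2 = y - 3

Step 2 cancels (y - 3) from both sides. This is only valid if (y - 3) ≠ 0, i.e., y ≠ 3. When y = 3, both sides equal zero regardless of the other factors. The correct approach requires considering y = 3 as a separate case.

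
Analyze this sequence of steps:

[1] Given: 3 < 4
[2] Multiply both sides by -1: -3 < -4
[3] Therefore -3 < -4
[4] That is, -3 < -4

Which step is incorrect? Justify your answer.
Step 2: Multiply both sides by -1: -3 < -4

Step 2 multiplies both sides by -1 but fails to reverse the inequality sign. When multiplying (or dividing) an inequality by a negative number, the direction must be reversed. Since 3 < 4, we should get -3 > -4, i.e., -3 > -4.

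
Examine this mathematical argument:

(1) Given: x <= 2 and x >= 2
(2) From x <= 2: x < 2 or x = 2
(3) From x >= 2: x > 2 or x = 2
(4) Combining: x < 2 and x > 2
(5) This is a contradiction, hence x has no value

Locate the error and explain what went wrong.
Step 4: Combining: x < 2 and x > 2

Step 4 incorrectly combines the conditions. From x <= 2 and x >= 2, the intersection is x = 2. The error treats the 'or' cases as 'and' requirements. The correct conclusion is that x = 2 is the unique solution, not that no solution exists.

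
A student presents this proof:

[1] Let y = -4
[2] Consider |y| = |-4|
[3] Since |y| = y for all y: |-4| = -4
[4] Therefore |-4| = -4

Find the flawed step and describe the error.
Step 3: Since |y| = y for all y: |-4| = -4

Step 3 incorrectly states that |y| = y for all y. The correct definition is |y| = y when y >= 0, and |y| = -y when y < 0. Since -4 < 0, we have |-4| = -(-4) = 4, not -4.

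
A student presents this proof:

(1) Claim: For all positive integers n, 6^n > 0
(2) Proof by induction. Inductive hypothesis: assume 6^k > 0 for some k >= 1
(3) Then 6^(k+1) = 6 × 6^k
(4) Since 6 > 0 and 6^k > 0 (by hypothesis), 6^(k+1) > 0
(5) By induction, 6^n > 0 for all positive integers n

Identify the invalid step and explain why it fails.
Step 5: By induction, 6^n > 0 for all positive integers n

Step 5 concludes the proof by induction, but no base case was ever established. A valid induction proof requires: (1) a base case proving 6^1 > 0, and (2) an inductive step showing IF 6^k > 0 THEN 6^(k+1) > 0. Steps 2-4 correctly establish the inductive step, but without the base case the conclusion in step 5 does not follow.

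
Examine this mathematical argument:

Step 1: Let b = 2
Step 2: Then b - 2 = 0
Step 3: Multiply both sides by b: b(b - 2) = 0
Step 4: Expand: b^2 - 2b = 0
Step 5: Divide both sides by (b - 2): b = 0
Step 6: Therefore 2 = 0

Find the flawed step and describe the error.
Step 5: Divide both sides by (b - 2): b = 0

Step 5 divides both sides by (b - 2). However, since b = 2, we have (b - 2) = 0. Division by zero is undefined, making this step invalid.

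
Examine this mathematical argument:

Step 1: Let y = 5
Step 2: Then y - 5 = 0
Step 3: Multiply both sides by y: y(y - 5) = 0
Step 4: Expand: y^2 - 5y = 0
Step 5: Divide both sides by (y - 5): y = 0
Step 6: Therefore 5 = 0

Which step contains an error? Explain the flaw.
Step 5: Divide both sides by (y - 5): y = 0

Step 5 divides both sides by (y - 5). However, since y = 5, we have (y - 5) = 0. Division by zero is undefined, making this step invalid.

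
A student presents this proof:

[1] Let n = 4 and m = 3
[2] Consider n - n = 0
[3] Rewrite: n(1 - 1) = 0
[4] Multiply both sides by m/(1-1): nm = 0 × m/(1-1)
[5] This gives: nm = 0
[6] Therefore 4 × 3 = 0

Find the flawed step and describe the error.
Step 4: Multiply both sides by m/(1-1): nm = 0 × m/(1-1)

Step 4 multiplies both sides by m/(1-1). However, 1-1 = 0, so this is multiplication by m/0, which is undefined. We cannot multiply by an undefined expression.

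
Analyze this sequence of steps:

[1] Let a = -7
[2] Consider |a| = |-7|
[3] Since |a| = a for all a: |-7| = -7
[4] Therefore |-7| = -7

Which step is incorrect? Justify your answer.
Step 3: Since |a| = a for all a: |-7| = -7

Step 3 incorrectly states that |a| = a for all a. The correct definition is |a| = a when a >= 0, and |a| = -a when a < 0. Since -7 < 0, we have |-7| = -(-7) = 7, not -7.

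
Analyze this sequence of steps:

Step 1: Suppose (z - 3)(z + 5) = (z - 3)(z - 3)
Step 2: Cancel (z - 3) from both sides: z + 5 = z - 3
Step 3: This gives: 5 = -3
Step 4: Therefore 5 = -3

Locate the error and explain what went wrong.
Step 2: Cancel (z - 3) from both sides: z + 5 = z - 3

Step 2 cancels (z - 3) from both sides. This is only valid if (z - 3) ≠ 0, i.e., z ≠ 3. When z = 3, both sides equal zero regardless of the other factors. The correct approach requires considering z = 3 as a separate case.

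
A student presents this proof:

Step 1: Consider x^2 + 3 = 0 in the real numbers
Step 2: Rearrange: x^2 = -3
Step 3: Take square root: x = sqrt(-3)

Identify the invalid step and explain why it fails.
Step 3: Take square root: x = sqrt(-3)

Step 3 takes the square root of -3, which is negative. In the real number system, the square root of a negative number is undefined. The equation x^2 + 3 = 0 has no real solutions. Square roots of negative numbers only exist in the complex numbers.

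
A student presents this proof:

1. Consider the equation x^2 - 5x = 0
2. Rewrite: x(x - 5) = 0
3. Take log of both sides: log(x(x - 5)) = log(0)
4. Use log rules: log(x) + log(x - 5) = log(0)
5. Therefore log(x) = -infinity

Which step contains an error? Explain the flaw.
Step 3: Take log of both sides: log(x(x - 5)) = log(0)

Step 3 takes the logarithm of both sides, resulting in log(0) on the right side. The logarithm is only defined for positive numbers; log(0) is undefined (approaches negative infinity). This operation is invalid.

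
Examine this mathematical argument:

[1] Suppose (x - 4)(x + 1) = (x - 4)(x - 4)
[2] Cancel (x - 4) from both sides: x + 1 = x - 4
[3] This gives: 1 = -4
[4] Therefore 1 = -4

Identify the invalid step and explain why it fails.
Step 2: Cancel (x - 4) from both sides: x + 1 = x - 4

Step 2 cancels (x - 4) from both sides. This is only valid if (x - 4) ≠ 0, i.e., x ≠ 4. When x = 4, both sides equal zero regardless of the other factors. The correct approach requires considering x = 4 as a separate case.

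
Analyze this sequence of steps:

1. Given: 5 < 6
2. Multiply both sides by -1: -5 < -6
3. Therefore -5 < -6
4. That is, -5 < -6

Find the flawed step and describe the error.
Step 2: Multiply both sides by -1: -5 < -6

Step 2 multiplies both sides by -1 but fails to reverse the inequality sign. When multiplying (or dividing) an inequality by a negative number, the direction must be reversed. Since 5 < 6, we should get -5 > -6, i.e., -5 > -6.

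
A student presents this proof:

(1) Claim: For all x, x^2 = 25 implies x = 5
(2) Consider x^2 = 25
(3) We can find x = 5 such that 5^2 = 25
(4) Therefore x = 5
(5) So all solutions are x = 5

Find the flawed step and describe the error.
Step 4: Therefore x = 5

Step 4 incorrectly concludes that x = 5 is the only solution. The proof shows that x = 5 is A solution (existence), but does not show it is the ONLY solution (uniqueness). In fact, x = -5 is also a solution since (-5)^2 = 25. Finding one solution doesn't prove there are no others.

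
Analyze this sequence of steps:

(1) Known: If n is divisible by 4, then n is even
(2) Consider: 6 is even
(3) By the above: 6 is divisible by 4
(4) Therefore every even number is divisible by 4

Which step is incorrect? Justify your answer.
Step 3: By the above: 6 is divisible by 4

Step 3 commits the fallacy of affirming the consequent. The known fact 'divisible by 4 → even' does NOT imply 'even → divisible by 4'. That would be the converse, which is false. For example, 6 is even but 6 ÷ 4 = 1.50, which is not an integer.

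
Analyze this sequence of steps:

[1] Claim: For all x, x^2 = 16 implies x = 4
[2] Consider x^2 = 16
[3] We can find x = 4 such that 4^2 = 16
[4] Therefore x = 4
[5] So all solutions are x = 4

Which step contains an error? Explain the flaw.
Step 4: Therefore x = 4

Step 4 incorrectly concludes that x = 4 is the only solution. The proof shows that x = 4 is A solution (existence), but does not show it is the ONLY solution (uniqueness). In fact, x = -4 is also a solution since (-4)^2 = 16. Finding one solution doesn't prove there are no others.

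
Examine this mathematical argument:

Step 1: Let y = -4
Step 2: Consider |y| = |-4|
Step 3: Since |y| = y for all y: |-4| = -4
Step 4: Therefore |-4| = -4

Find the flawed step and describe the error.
Step 3: Since |y| = y for all y: |-4| = -4

Step 3 incorrectly states that |y| = y for all y. The correct definition is |y| = y when y >= 0, and |y| = -y when y < 0. Since -4 < 0, we have |-4| = -(-4) = 4, not -4.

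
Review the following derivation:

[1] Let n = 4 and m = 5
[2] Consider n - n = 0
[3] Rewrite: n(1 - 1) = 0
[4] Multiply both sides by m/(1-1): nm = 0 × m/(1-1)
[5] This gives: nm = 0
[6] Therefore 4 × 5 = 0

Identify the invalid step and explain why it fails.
Step 4: Multiply both sides by m/(1-1): nm = 0 × m/(1-1)

Step 4 multiplies both sides by m/(1-1). However, 1-1 = 0, so this is multiplication by m/0, which is undefined. We cannot multiply by an undefined expression.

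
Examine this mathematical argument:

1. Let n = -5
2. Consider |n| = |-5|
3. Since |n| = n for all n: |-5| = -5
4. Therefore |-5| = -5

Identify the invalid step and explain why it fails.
Step 3: Since |n| = n for all n: |-5| = -5

Step 3 incorrectly states that |n| = n for all n. The correct definition is |n| = n when n >= 0, and |n| = -n when n < 0. Since -5 < 0, we have |-5| = -(-5) = 5, not -5.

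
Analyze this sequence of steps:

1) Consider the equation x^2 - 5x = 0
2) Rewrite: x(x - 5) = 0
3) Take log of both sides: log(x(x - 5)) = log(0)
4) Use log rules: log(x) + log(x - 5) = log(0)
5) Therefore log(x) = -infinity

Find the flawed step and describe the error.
Step 3: Take log of both sides: log(x(x - 5)) = log(0)

Step 3 takes the logarithm of both sides, resulting in log(0) on the right side. The logarithm is only defined for positive numbers; log(0) is undefined (approaches negative infinity). This operation is invalid.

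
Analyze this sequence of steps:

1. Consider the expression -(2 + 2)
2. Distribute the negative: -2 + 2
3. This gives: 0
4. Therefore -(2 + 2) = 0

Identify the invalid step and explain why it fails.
Step 2: Distribute the negative: -2 + 2

Step 2 incorrectly distributes the negative sign. The correct distribution is -(2 + 2) = -2 - 2 = -4. The negative must be applied to both terms, not just the first. The error treats -(2 + 2) as -2 + 2, which equals 0 instead of -4.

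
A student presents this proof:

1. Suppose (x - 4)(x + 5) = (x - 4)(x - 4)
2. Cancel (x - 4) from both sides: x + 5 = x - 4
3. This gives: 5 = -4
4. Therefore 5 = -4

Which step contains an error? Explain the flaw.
Step 2: Cancel (x - 4) from both sides: x + 5 = x - 4

Step 2 cancels (x - 4) from both sides. This is only valid if (x - 4) ≠ 0, i.e., x ≠ 4. When x = 4, both sides equal zero regardless of the other factors. The correct approach requires considering x = 4 as a separate case.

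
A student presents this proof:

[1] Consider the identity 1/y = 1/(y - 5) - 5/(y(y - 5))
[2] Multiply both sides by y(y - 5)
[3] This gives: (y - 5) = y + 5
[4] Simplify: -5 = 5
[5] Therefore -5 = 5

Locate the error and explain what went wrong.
Step 3: This gives: (y - 5) = y + 5

Step 3 makes a sign error when clearing denominators. Multiplying -5/(y(y - 5)) by y(y - 5) gives -5, not +5. The correct result is (y - 5) = y - 5, which is trivially true, not (y - 5) = y + 5. (Step 1 is a valid identity: 1/(y - 5) - 5/(y(y - 5)) = (y - 5)/(y(y - 5)) = 1/y.)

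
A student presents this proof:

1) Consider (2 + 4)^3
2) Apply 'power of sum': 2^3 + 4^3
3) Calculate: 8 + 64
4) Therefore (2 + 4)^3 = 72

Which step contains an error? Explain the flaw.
Step 2: Apply 'power of sum': 2^3 + 4^3

Step 2 incorrectly applies a non-existent rule '(a+b)^n = a^n + b^n'. This is false in general. The correct expansion uses the binomial theorem. The actual value is (2 + 4)^3 = 6^3 = 216, not 72.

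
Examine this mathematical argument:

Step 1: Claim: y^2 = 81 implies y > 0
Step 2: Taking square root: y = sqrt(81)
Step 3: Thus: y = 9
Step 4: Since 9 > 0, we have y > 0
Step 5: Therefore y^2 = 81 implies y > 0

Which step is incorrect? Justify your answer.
Step 2: Taking square root: y = sqrt(81)

Step 2 takes the square root and assumes the positive root only. The equation y^2 = 81 actually has two solutions: y = 9 and y = -9. The proof silently assumes y > 0 without justification, then uses this assumption to conclude y > 0, which is circular. The counterexample y = -9 shows the claim is false.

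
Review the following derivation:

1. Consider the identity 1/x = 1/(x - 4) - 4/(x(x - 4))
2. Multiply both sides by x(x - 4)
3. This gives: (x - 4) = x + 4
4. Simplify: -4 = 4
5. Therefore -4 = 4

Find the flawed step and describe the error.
Step 3: This gives: (x - 4) = x + 4

Step 3 makes a sign error when clearing denominators. Multiplying -4/(x(x - 4)) by x(x - 4) gives -4, not +4. The correct result is (x - 4) = x - 4, which is trivially true, not (x - 4) = x + 4. (Step 1 is a valid identity: 1/(x - 4) - 4/(x(x - 4)) = (x - 4)/(x(x - 4)) = 1/x.)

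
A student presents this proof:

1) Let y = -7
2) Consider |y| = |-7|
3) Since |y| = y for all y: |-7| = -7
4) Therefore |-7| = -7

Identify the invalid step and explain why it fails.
Step 3: Since |y| = y for all y: |-7| = -7

Step 3 incorrectly states that |y| = y for all y. The correct definition is |y| = y when y >= 0, and |y| = -y when y < 0. Since -7 < 0, we have |-7| = -(-7) = 7, not -7.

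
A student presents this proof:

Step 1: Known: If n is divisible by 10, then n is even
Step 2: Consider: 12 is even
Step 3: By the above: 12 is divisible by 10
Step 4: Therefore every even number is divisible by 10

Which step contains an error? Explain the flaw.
Step 3: By the above: 12 is divisible by 10

Step 3 commits the fallacy of affirming the consequent. The known fact 'divisible by 10 → even' does NOT imply 'even → divisible by 10'. That would be the converse, which is false. For example, 12 is even but 12 ÷ 10 = 1.20, which is not an integer.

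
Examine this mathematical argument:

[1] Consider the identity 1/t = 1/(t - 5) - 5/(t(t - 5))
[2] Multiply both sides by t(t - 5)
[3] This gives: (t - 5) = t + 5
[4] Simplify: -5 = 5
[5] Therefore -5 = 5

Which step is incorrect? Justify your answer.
Step 3: This gives: (t - 5) = t + 5

Step 3 makes a sign error when clearing denominators. Multiplying -5/(t(t - 5)) by t(t - 5) gives -5, not +5. The correct result is (t - 5) = t - 5, which is trivially true, not (t - 5) = t + 5. (Step 1 is a valid identity: 1/(t - 5) - 5/(t(t - 5)) = (t - 5)/(t(t - 5)) = 1/t.)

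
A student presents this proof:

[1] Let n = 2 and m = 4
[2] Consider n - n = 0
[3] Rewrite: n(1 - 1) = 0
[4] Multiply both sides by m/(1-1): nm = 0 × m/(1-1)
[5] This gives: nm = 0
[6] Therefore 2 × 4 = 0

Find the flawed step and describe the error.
Step 4: Multiply both sides by m/(1-1): nm = 0 × m/(1-1)

Step 4 multiplies both sides by m/(1-1). However, 1-1 = 0, so this is multiplication by m/0, which is undefined. We cannot multiply by an undefined expression.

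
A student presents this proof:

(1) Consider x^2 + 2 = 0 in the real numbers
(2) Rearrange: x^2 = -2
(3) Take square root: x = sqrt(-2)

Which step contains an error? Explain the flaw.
Step 3: Take square root: x = sqrt(-2)

Step 3 takes the square root of -2, which is negative. In the real number system, the square root of a negative number is undefined. The equation x^2 + 2 = 0 has no real solutions. Square roots of negative numbers only exist in the complex numbers.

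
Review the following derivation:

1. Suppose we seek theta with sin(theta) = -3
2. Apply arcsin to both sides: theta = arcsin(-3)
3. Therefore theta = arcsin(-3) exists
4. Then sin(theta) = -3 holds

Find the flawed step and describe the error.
Step 2: Apply arcsin to both sides: theta = arcsin(-3)

Step 2 applies arcsin to -3. However, arcsin(x) is only defined for x in [-1, 1] because sin(theta) can only produce values in that range. Since |-3| > 1, arcsin(-3) is undefined. There is no angle whose sine equals -3.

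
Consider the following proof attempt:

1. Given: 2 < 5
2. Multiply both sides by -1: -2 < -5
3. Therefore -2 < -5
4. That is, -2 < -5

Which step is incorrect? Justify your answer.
Step 2: Multiply both sides by -1: -2 < -5

Step 2 multiplies both sides by -1 but fails to reverse the inequality sign. When multiplying (or dividing) an inequality by a negative number, the direction must be reversed. Since 2 < 5, we should get -2 > -5, i.e., -2 > -5.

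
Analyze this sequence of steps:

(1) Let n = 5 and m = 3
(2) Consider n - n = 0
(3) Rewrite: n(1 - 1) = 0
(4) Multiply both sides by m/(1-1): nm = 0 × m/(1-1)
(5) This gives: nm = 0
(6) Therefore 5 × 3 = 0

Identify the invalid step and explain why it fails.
Step 4: Multiply both sides by m/(1-1): nm = 0 × m/(1-1)

Step 4 multiplies both sides by m/(1-1). However, 1-1 = 0, so this is multiplication by m/0, which is undefined. We cannot multiply by an undefined expression.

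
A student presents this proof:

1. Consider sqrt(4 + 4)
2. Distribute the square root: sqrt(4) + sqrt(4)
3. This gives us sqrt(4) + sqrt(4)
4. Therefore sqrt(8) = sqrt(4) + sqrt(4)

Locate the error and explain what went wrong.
Step 2: Distribute the square root: sqrt(4) + sqrt(4)

Step 2 incorrectly 'distributes' the square root over addition. The square root function does not distribute: sqrt(a + b) ≠ sqrt(a) + sqrt(b). In fact, sqrt(4 + 4) = sqrt(8) ≈ 2.8284, while sqrt(4) + sqrt(4) ≈ 4.0000.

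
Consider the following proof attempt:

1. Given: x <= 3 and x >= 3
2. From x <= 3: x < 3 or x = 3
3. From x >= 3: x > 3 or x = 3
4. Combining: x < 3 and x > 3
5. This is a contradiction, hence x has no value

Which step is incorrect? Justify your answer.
Step 4: Combining: x < 3 and x > 3

Step 4 incorrectly combines the conditions. From x <= 3 and x >= 3, the intersection is x = 3. The error treats the 'or' cases as 'and' requirements. The correct conclusion is that x = 3 is the unique solution, not that no solution exists.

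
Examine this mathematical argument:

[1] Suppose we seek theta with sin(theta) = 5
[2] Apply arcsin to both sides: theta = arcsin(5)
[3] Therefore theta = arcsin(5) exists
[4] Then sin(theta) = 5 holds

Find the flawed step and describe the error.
Step 2: Apply arcsin to both sides: theta = arcsin(5)

Step 2 applies arcsin to 5. However, arcsin(x) is only defined for x in [-1, 1] because sin(theta) can only produce values in that range. Since |5| > 1, arcsin(5) is undefined. There is no angle whose sine equals 5.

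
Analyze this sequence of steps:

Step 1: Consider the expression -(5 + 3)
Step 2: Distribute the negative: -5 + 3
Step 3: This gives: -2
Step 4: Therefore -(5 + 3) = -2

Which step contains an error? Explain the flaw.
Step 2: Distribute the negative: -5 + 3

Step 2 incorrectly distributes the negative sign. The correct distribution is -(5 + 3) = -5 - 3 = -8. The negative must be applied to both terms, not just the first. The error treats -(5 + 3) as -5 + 3, which equals -2 instead of -8.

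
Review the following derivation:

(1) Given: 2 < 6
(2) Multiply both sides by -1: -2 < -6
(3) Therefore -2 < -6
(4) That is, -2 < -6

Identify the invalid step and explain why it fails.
Step 2: Multiply both sides by -1: -2 < -6

Step 2 multiplies both sides by -1 but fails to reverse the inequality sign. When multiplying (or dividing) an inequality by a negative number, the direction must be reversed. Since 2 < 6, we should get -2 > -6, i.e., -2 > -6.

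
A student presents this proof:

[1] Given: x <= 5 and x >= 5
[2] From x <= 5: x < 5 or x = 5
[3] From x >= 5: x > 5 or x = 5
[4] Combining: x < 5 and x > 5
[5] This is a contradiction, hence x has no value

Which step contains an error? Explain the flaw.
Step 4: Combining: x < 5 and x > 5

Step 4 incorrectly combines the conditions. From x <= 5 and x >= 5, the intersection is x = 5. The error treats the 'or' cases as 'and' requirements. The correct conclusion is that x = 5 is the unique solution, not that no solution exists.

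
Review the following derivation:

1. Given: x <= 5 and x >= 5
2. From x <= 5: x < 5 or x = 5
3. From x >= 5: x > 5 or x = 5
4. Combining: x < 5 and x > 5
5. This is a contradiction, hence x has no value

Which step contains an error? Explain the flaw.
Step 4: Combining: x < 5 and x > 5

Step 4 incorrectly combines the conditions. From x <= 5 and x >= 5, the intersection is x = 5. The error treats the 'or' cases as 'and' requirements. The correct conclusion is that x = 5 is the unique solution, not that no solution exists.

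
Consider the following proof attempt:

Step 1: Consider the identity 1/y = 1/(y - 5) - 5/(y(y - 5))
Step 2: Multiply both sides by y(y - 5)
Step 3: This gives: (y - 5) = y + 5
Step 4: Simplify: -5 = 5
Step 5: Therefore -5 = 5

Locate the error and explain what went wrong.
Step 3: This gives: (y - 5) = y + 5

Step 3 makes a sign error when clearing denominators. Multiplying -5/(y(y - 5)) by y(y - 5) gives -5, not +5. The correct result is (y - 5) = y - 5, which is trivially true, not (y - 5) = y + 5. (Step 1 is a valid identity: 1/(y - 5) - 5/(y(y - 5)) = (y - 5)/(y(y - 5)) = 1/y.)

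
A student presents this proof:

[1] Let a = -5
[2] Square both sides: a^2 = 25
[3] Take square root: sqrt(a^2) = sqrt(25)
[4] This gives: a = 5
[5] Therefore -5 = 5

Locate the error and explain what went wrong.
Step 4: This gives: a = 5

Step 4 incorrectly states that sqrt(a^2) = a. The correct identity is sqrt(a^2) = |a|. Since a = -5 < 0, we have sqrt(a^2) = |-5| = 5, not a = -5.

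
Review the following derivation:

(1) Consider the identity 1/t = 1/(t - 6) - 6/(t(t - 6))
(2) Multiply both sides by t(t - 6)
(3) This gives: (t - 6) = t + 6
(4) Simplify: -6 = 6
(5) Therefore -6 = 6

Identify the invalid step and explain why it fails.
Step 3: This gives: (t - 6) = t + 6

Step 3 makes a sign error when clearing denominators. Multiplying -6/(t(t - 6)) by t(t - 6) gives -6, not +6. The correct result is (t - 6) = t - 6, which is trivially true, not (t - 6) = t + 6. (Step 1 is a valid identity: 1/(t - 6) - 6/(t(t - 6)) = (t - 6)/(t(t - 6)) = 1/t.)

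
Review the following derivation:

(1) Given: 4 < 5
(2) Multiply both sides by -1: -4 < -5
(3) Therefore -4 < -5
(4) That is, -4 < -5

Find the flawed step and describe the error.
Step 2: Multiply both sides by -1: -4 < -5

Step 2 multiplies both sides by -1 but fails to reverse the inequality sign. When multiplying (or dividing) an inequality by a negative number, the direction must be reversed. Since 4 < 5, we should get -4 > -5, i.e., -4 > -5.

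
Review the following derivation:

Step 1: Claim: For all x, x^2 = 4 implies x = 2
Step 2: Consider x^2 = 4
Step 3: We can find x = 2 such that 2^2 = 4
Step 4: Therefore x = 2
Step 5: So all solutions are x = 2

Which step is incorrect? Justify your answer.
Step 4: Therefore x = 2

Step 4 incorrectly concludes that x = 2 is the only solution. The proof shows that x = 2 is A solution (existence), but does not show it is the ONLY solution (uniqueness). In fact, x = -2 is also a solution since (-2)^2 = 4. Finding one solution doesn't prove there are no others.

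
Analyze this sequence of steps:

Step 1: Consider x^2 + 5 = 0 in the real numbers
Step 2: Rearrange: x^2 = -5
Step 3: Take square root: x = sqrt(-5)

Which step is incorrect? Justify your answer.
Step 3: Take square root: x = sqrt(-5)

Step 3 takes the square root of -5, which is negative. In the real number system, the square root of a negative number is undefined. The equation x^2 + 5 = 0 has no real solutions. Square roots of negative numbers only exist in the complex numbers.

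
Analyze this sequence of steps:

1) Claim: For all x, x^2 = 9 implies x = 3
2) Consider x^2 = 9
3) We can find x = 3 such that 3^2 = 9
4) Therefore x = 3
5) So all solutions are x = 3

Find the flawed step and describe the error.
Step 4: Therefore x = 3

Step 4 incorrectly concludes that x = 3 is the only solution. The proof shows that x = 3 is A solution (existence), but does not show it is the ONLY solution (uniqueness). In fact, x = -3 is also a solution since (-3)^2 = 9. Finding one solution doesn't prove there are no others.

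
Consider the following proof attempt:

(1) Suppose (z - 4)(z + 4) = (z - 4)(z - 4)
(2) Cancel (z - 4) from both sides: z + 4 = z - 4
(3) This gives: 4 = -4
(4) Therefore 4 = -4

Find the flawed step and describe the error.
Step 2: Cancel (z - 4) from both sides: z + 4 = z - 4

Step 2 cancels (z - 4) from both sides. This is only valid if (z - 4) ≠ 0, i.e., z ≠ 4. When z = 4, both sides equal zero regardless of the other factors. The correct approach requires considering z = 4 as a separate case.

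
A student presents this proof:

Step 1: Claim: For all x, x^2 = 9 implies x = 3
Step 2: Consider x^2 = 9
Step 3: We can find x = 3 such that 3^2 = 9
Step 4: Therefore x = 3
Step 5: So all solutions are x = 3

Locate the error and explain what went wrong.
Step 4: Therefore x = 3

Step 4 incorrectly concludes that x = 3 is the only solution. The proof shows that x = 3 is A solution (existence), but does not show it is the ONLY solution (uniqueness). In fact, x = -3 is also a solution since (-3)^2 = 9. Finding one solution doesn't prove there are no others.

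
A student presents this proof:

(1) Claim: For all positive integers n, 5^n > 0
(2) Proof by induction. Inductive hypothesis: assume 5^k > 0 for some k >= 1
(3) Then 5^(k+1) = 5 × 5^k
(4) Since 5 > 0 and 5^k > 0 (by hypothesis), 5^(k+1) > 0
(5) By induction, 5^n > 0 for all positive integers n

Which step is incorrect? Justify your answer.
Step 5: By induction, 5^n > 0 for all positive integers n

Step 5 concludes the proof by induction, but no base case was ever established. A valid induction proof requires: (1) a base case proving 5^1 > 0, and (2) an inductive step showing IF 5^k > 0 THEN 5^(k+1) > 0. Steps 2-4 correctly establish the inductive step, but without the base case the conclusion in step 5 does not follow.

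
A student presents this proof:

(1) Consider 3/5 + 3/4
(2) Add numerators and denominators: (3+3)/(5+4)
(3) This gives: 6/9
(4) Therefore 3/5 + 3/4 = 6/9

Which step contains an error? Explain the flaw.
Step 2: Add numerators and denominators: (3+3)/(5+4)

Step 2 incorrectly adds fractions by separately adding numerators and denominators. This is wrong. The correct method requires a common denominator: 3/5 + 3/4 = (3×4 + 3×5)/(5×4) = 27/20 = 27/20. The method used gives 6/9, which is different.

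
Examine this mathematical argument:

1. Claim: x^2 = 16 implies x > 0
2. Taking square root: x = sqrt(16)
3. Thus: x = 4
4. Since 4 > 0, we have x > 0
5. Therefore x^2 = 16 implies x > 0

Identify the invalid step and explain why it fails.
Step 2: Taking square root: x = sqrt(16)

Step 2 takes the square root and assumes the positive root only. The equation x^2 = 16 actually has two solutions: x = 4 and x = -4. The proof silently assumes x > 0 without justification, then uses this assumption to conclude x > 0, which is circular. The counterexample x = -4 shows the claim is false.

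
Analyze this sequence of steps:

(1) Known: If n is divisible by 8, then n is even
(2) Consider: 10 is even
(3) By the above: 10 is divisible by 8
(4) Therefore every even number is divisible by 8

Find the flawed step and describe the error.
Step 3: By the above: 10 is divisible by 8

Step 3 commits the fallacy of affirming the consequent. The known fact 'divisible by 8 → even' does NOT imply 'even → divisible by 8'. That would be the converse, which is false. For example, 10 is even but 10 ÷ 8 = 1.25, which is not an integer.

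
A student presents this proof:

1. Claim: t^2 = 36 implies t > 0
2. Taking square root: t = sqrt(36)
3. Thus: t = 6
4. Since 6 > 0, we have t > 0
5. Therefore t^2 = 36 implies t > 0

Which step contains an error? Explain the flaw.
Step 2: Taking square root: t = sqrt(36)

Step 2 takes the square root and assumes the positive root only. The equation t^2 = 36 actually has two solutions: t = 6 and t = -6. The proof silently assumes t > 0 without justification, then uses this assumption to conclude t > 0, which is circular. The counterexample t = -6 shows the claim is false.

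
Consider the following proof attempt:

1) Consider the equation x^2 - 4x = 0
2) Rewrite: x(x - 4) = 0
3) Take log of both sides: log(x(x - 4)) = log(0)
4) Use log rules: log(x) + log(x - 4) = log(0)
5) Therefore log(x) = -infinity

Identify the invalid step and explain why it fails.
Step 3: Take log of both sides: log(x(x - 4)) = log(0)

Step 3 takes the logarithm of both sides, resulting in log(0) on the right side. The logarithm is only defined for positive numbers; log(0) is undefined (approaches negative infinity). This operation is invalid.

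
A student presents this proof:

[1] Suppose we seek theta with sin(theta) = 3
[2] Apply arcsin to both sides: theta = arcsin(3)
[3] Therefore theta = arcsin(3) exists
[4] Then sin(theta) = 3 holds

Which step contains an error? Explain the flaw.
Step 2: Apply arcsin to both sides: theta = arcsin(3)

Step 2 applies arcsin to 3. However, arcsin(x) is only defined for x in [-1, 1] because sin(theta) can only produce values in that range. Since |3| > 1, arcsin(3) is undefined. There is no angle whose sine equals 3.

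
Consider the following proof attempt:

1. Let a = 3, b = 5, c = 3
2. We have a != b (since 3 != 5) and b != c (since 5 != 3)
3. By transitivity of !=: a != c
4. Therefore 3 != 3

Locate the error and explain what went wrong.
Step 3: By transitivity of !=: a != c

Step 3 incorrectly applies transitivity to the '!=' relation. Transitivity states: if a R b and b R c, then a R c. However, '!=' is not transitive. Counterexample: 3 != 5 and 5 != 3, but 3 = 3 (both equal 3). Transitivity holds for relations like <, <=, =, but not for !=.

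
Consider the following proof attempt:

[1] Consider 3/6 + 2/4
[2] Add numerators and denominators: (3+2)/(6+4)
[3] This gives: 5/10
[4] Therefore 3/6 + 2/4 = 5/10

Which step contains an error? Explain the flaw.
Step 2: Add numerators and denominators: (3+2)/(6+4)

Step 2 incorrectly adds fractions by separately adding numerators and denominators. This is wrong. The correct method requires a common denominator: 3/6 + 2/4 = (3×4 + 2×6)/(6×4) = 24/24 = 1. The method used gives 5/10, which is different.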